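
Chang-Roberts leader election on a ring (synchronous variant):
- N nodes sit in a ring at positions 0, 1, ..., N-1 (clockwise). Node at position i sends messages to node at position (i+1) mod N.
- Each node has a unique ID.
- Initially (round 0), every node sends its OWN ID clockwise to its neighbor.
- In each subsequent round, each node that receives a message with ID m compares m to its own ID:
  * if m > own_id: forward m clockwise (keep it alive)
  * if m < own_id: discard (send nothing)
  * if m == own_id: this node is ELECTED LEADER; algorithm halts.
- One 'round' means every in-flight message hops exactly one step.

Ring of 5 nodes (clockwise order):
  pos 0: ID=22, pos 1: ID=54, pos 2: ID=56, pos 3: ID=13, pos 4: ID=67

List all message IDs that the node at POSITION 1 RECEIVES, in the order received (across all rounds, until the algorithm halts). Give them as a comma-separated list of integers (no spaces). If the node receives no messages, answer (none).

Round 1: pos1(id54) recv 22: drop; pos2(id56) recv 54: drop; pos3(id13) recv 56: fwd; pos4(id67) recv 13: drop; pos0(id22) recv 67: fwd
Round 2: pos4(id67) recv 56: drop; pos1(id54) recv 67: fwd
Round 3: pos2(id56) recv 67: fwd
Round 4: pos3(id13) recv 67: fwd
Round 5: pos4(id67) recv 67: ELECTED

Answer: 22,67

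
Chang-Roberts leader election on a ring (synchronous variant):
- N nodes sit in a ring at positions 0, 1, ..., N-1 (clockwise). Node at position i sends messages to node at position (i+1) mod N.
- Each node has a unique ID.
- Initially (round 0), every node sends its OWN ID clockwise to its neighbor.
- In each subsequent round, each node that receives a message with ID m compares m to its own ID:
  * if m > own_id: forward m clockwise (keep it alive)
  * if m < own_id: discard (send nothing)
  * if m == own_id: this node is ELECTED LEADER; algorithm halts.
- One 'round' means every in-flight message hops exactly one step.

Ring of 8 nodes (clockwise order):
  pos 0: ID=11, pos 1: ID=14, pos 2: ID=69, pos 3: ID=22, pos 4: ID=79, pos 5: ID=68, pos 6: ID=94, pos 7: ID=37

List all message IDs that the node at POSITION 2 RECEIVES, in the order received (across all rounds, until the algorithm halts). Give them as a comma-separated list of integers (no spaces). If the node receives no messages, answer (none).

Round 1: pos1(id14) recv 11: drop; pos2(id69) recv 14: drop; pos3(id22) recv 69: fwd; pos4(id79) recv 22: drop; pos5(id68) recv 79: fwd; pos6(id94) recv 68: drop; pos7(id37) recv 94: fwd; pos0(id11) recv 37: fwd
Round 2: pos4(id79) recv 69: drop; pos6(id94) recv 79: drop; pos0(id11) recv 94: fwd; pos1(id14) recv 37: fwd
Round 3: pos1(id14) recv 94: fwd; pos2(id69) recv 37: drop
Round 4: pos2(id69) recv 94: fwd
Round 5: pos3(id22) recv 94: fwd
Round 6: pos4(id79) recv 94: fwd
Round 7: pos5(id68) recv 94: fwd
Round 8: pos6(id94) recv 94: ELECTED

Answer: 14,37,94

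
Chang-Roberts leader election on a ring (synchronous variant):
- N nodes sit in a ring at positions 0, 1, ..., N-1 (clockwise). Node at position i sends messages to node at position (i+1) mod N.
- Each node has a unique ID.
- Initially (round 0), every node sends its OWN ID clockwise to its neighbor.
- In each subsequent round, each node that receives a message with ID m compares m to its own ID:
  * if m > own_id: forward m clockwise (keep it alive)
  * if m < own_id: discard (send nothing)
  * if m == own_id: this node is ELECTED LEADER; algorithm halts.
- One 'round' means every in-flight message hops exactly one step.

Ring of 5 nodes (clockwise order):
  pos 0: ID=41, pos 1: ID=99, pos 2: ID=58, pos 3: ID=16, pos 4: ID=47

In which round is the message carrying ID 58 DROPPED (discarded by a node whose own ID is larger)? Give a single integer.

Round 1: pos1(id99) recv 41: drop; pos2(id58) recv 99: fwd; pos3(id16) recv 58: fwd; pos4(id47) recv 16: drop; pos0(id41) recv 47: fwd
Round 2: pos3(id16) recv 99: fwd; pos4(id47) recv 58: fwd; pos1(id99) recv 47: drop
Round 3: pos4(id47) recv 99: fwd; pos0(id41) recv 58: fwd
Round 4: pos0(id41) recv 99: fwd; pos1(id99) recv 58: drop
Round 5: pos1(id99) recv 99: ELECTED
Message ID 58 originates at pos 2; dropped at pos 1 in round 4

Answer: 4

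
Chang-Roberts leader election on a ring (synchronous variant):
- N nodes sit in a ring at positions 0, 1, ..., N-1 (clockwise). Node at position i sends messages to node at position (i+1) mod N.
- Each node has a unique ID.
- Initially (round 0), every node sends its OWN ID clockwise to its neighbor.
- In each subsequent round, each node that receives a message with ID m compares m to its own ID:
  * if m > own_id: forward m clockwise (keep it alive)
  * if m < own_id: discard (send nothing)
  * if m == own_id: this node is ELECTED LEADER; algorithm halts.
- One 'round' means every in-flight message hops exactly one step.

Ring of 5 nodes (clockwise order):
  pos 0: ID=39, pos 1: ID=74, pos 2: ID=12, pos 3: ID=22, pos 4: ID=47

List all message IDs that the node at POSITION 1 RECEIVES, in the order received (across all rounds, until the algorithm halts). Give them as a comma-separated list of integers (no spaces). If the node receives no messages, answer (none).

Round 1: pos1(id74) recv 39: drop; pos2(id12) recv 74: fwd; pos3(id22) recv 12: drop; pos4(id47) recv 22: drop; pos0(id39) recv 47: fwd
Round 2: pos3(id22) recv 74: fwd; pos1(id74) recv 47: drop
Round 3: pos4(id47) recv 74: fwd
Round 4: pos0(id39) recv 74: fwd
Round 5: pos1(id74) recv 74: ELECTED

Answer: 39,47,74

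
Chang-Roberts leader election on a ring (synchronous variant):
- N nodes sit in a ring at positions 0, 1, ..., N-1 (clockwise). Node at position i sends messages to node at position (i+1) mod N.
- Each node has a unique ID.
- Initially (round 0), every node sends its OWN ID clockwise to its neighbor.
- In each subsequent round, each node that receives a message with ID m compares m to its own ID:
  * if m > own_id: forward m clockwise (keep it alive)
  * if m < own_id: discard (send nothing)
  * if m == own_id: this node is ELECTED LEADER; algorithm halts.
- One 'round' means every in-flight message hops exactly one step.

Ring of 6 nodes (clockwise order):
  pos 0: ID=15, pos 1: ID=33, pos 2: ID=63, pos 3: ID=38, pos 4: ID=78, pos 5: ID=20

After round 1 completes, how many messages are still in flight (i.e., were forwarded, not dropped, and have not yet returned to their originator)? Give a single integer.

Answer: 3

Derivation:
Round 1: pos1(id33) recv 15: drop; pos2(id63) recv 33: drop; pos3(id38) recv 63: fwd; pos4(id78) recv 38: drop; pos5(id20) recv 78: fwd; pos0(id15) recv 20: fwd
After round 1: 3 messages still in flight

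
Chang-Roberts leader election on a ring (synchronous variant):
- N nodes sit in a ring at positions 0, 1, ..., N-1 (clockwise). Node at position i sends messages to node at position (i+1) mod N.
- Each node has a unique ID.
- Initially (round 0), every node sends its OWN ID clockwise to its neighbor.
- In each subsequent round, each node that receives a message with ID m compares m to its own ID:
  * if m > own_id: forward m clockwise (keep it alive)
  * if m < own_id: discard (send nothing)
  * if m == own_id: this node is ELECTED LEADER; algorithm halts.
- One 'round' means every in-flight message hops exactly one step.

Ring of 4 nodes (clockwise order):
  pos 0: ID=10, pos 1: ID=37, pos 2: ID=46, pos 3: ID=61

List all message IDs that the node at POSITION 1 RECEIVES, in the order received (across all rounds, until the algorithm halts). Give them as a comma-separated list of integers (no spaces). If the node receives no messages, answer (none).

Round 1: pos1(id37) recv 10: drop; pos2(id46) recv 37: drop; pos3(id61) recv 46: drop; pos0(id10) recv 61: fwd
Round 2: pos1(id37) recv 61: fwd
Round 3: pos2(id46) recv 61: fwd
Round 4: pos3(id61) recv 61: ELECTED

Answer: 10,61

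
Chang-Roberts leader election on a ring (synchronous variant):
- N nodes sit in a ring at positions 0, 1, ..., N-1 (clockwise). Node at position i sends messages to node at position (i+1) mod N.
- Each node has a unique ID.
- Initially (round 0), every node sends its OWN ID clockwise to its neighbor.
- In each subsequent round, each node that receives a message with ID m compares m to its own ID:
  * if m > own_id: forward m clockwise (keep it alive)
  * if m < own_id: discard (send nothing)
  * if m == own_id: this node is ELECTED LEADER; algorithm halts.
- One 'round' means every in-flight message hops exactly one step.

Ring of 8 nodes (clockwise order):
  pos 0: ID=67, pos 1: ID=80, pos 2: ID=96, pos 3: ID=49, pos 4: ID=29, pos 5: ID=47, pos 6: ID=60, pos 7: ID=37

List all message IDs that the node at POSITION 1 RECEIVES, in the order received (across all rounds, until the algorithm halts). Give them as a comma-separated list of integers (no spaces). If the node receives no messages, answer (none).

Answer: 67,96

Derivation:
Round 1: pos1(id80) recv 67: drop; pos2(id96) recv 80: drop; pos3(id49) recv 96: fwd; pos4(id29) recv 49: fwd; pos5(id47) recv 29: drop; pos6(id60) recv 47: drop; pos7(id37) recv 60: fwd; pos0(id67) recv 37: drop
Round 2: pos4(id29) recv 96: fwd; pos5(id47) recv 49: fwd; pos0(id67) recv 60: drop
Round 3: pos5(id47) recv 96: fwd; pos6(id60) recv 49: drop
Round 4: pos6(id60) recv 96: fwd
Round 5: pos7(id37) recv 96: fwd
Round 6: pos0(id67) recv 96: fwd
Round 7: pos1(id80) recv 96: fwd
Round 8: pos2(id96) recv 96: ELECTED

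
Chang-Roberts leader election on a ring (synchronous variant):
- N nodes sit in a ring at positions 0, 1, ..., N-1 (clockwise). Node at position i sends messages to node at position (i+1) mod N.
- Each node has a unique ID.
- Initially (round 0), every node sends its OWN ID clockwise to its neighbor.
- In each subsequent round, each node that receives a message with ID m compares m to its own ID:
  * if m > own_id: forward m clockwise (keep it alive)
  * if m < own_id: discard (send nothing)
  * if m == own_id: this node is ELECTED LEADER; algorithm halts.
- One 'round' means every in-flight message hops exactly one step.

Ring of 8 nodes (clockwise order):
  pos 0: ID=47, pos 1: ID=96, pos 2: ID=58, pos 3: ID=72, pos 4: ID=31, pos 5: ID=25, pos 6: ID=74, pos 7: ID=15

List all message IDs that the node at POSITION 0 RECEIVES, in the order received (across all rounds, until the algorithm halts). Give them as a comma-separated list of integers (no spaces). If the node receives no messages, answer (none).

Answer: 15,74,96

Derivation:
Round 1: pos1(id96) recv 47: drop; pos2(id58) recv 96: fwd; pos3(id72) recv 58: drop; pos4(id31) recv 72: fwd; pos5(id25) recv 31: fwd; pos6(id74) recv 25: drop; pos7(id15) recv 74: fwd; pos0(id47) recv 15: drop
Round 2: pos3(id72) recv 96: fwd; pos5(id25) recv 72: fwd; pos6(id74) recv 31: drop; pos0(id47) recv 74: fwd
Round 3: pos4(id31) recv 96: fwd; pos6(id74) recv 72: drop; pos1(id96) recv 74: drop
Round 4: pos5(id25) recv 96: fwd
Round 5: pos6(id74) recv 96: fwd
Round 6: pos7(id15) recv 96: fwd
Round 7: pos0(id47) recv 96: fwd
Round 8: pos1(id96) recv 96: ELECTED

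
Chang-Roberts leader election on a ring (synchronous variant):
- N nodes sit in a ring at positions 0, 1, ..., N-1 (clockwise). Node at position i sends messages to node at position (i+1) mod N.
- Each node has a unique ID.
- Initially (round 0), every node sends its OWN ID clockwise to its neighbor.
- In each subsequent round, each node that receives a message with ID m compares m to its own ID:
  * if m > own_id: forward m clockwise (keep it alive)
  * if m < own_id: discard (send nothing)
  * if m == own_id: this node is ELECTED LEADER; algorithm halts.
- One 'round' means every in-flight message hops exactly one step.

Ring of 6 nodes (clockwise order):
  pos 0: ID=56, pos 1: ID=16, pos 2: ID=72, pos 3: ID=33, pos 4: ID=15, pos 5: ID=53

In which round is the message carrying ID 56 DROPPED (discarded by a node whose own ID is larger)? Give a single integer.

Round 1: pos1(id16) recv 56: fwd; pos2(id72) recv 16: drop; pos3(id33) recv 72: fwd; pos4(id15) recv 33: fwd; pos5(id53) recv 15: drop; pos0(id56) recv 53: drop
Round 2: pos2(id72) recv 56: drop; pos4(id15) recv 72: fwd; pos5(id53) recv 33: drop
Round 3: pos5(id53) recv 72: fwd
Round 4: pos0(id56) recv 72: fwd
Round 5: pos1(id16) recv 72: fwd
Round 6: pos2(id72) recv 72: ELECTED
Message ID 56 originates at pos 0; dropped at pos 2 in round 2

Answer: 2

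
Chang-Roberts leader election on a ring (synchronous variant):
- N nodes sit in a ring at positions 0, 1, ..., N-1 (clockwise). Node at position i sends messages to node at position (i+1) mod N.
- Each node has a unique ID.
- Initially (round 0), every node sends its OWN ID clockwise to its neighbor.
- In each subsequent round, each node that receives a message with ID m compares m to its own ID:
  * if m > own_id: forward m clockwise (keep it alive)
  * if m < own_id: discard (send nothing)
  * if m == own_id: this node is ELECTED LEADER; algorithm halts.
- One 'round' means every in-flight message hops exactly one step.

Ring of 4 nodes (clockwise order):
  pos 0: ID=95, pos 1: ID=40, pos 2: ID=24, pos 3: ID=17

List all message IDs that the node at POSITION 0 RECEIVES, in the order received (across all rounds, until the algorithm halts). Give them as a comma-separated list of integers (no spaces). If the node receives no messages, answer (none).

Answer: 17,24,40,95

Derivation:
Round 1: pos1(id40) recv 95: fwd; pos2(id24) recv 40: fwd; pos3(id17) recv 24: fwd; pos0(id95) recv 17: drop
Round 2: pos2(id24) recv 95: fwd; pos3(id17) recv 40: fwd; pos0(id95) recv 24: drop
Round 3: pos3(id17) recv 95: fwd; pos0(id95) recv 40: drop
Round 4: pos0(id95) recv 95: ELECTED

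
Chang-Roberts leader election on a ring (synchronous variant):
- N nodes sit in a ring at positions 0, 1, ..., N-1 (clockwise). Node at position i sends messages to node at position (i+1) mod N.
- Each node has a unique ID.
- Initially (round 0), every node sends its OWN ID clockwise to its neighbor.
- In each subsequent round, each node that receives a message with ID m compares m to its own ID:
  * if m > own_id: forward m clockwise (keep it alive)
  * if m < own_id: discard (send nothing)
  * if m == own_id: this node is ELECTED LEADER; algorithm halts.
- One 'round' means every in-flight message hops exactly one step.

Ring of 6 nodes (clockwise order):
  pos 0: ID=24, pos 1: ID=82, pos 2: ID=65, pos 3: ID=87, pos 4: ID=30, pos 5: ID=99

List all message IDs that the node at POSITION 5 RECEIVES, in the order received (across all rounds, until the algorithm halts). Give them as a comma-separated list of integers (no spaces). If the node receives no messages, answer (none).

Answer: 30,87,99

Derivation:
Round 1: pos1(id82) recv 24: drop; pos2(id65) recv 82: fwd; pos3(id87) recv 65: drop; pos4(id30) recv 87: fwd; pos5(id99) recv 30: drop; pos0(id24) recv 99: fwd
Round 2: pos3(id87) recv 82: drop; pos5(id99) recv 87: drop; pos1(id82) recv 99: fwd
Round 3: pos2(id65) recv 99: fwd
Round 4: pos3(id87) recv 99: fwd
Round 5: pos4(id30) recv 99: fwd
Round 6: pos5(id99) recv 99: ELECTED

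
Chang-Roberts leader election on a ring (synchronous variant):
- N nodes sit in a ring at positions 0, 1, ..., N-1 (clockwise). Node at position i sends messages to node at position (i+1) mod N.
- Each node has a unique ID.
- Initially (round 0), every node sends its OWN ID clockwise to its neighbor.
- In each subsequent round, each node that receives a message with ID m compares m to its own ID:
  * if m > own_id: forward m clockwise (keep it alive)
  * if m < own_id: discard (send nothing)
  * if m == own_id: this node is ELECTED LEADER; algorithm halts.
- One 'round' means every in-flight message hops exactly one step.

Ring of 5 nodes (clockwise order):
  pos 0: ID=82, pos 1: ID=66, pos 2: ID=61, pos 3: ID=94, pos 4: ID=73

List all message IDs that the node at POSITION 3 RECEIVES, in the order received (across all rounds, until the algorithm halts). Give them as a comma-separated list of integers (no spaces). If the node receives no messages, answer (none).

Round 1: pos1(id66) recv 82: fwd; pos2(id61) recv 66: fwd; pos3(id94) recv 61: drop; pos4(id73) recv 94: fwd; pos0(id82) recv 73: drop
Round 2: pos2(id61) recv 82: fwd; pos3(id94) recv 66: drop; pos0(id82) recv 94: fwd
Round 3: pos3(id94) recv 82: drop; pos1(id66) recv 94: fwd
Round 4: pos2(id61) recv 94: fwd
Round 5: pos3(id94) recv 94: ELECTED

Answer: 61,66,82,94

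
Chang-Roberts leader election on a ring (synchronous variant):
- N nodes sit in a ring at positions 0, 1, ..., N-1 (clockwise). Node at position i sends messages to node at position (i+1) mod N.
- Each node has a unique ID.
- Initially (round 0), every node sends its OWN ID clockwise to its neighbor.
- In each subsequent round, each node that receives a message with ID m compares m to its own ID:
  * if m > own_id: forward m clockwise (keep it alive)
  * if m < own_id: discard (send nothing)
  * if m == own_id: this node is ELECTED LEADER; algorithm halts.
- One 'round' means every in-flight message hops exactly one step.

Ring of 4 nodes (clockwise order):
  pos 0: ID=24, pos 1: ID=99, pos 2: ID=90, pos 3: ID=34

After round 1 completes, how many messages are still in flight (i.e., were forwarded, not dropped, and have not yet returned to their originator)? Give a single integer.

Round 1: pos1(id99) recv 24: drop; pos2(id90) recv 99: fwd; pos3(id34) recv 90: fwd; pos0(id24) recv 34: fwd
After round 1: 3 messages still in flight

Answer: 3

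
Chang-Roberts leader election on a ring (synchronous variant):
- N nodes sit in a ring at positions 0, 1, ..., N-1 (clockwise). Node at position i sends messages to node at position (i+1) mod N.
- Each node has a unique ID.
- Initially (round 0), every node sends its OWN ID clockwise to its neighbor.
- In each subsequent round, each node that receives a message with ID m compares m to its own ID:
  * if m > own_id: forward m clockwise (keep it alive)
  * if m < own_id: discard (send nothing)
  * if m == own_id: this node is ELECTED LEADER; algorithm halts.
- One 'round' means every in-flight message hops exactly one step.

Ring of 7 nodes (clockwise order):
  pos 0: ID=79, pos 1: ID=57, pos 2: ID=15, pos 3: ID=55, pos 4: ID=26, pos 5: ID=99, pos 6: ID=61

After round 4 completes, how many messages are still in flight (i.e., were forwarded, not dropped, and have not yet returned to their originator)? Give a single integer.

Answer: 2

Derivation:
Round 1: pos1(id57) recv 79: fwd; pos2(id15) recv 57: fwd; pos3(id55) recv 15: drop; pos4(id26) recv 55: fwd; pos5(id99) recv 26: drop; pos6(id61) recv 99: fwd; pos0(id79) recv 61: drop
Round 2: pos2(id15) recv 79: fwd; pos3(id55) recv 57: fwd; pos5(id99) recv 55: drop; pos0(id79) recv 99: fwd
Round 3: pos3(id55) recv 79: fwd; pos4(id26) recv 57: fwd; pos1(id57) recv 99: fwd
Round 4: pos4(id26) recv 79: fwd; pos5(id99) recv 57: drop; pos2(id15) recv 99: fwd
After round 4: 2 messages still in flight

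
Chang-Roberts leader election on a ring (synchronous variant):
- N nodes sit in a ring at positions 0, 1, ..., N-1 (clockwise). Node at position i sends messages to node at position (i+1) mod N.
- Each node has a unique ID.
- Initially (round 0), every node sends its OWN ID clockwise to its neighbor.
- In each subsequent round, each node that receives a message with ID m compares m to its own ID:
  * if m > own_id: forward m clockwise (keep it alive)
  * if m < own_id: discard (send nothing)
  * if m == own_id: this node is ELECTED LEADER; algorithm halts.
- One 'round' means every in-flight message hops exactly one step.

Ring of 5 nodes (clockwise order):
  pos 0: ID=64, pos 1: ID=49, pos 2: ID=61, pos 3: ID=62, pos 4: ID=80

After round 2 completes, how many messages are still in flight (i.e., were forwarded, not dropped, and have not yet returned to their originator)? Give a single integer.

Answer: 2

Derivation:
Round 1: pos1(id49) recv 64: fwd; pos2(id61) recv 49: drop; pos3(id62) recv 61: drop; pos4(id80) recv 62: drop; pos0(id64) recv 80: fwd
Round 2: pos2(id61) recv 64: fwd; pos1(id49) recv 80: fwd
After round 2: 2 messages still in flight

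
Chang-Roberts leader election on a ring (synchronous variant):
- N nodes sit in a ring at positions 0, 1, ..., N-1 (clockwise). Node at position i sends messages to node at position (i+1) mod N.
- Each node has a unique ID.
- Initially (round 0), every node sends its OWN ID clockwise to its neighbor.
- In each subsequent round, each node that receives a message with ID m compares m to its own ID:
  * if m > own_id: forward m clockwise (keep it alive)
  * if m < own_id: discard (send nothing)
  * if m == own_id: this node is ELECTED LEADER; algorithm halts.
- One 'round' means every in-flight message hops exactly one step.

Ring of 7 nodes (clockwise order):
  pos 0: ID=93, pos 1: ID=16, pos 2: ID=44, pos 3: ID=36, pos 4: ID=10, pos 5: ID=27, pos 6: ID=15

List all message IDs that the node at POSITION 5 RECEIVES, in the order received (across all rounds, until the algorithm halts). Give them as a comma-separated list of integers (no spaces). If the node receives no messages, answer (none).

Round 1: pos1(id16) recv 93: fwd; pos2(id44) recv 16: drop; pos3(id36) recv 44: fwd; pos4(id10) recv 36: fwd; pos5(id27) recv 10: drop; pos6(id15) recv 27: fwd; pos0(id93) recv 15: drop
Round 2: pos2(id44) recv 93: fwd; pos4(id10) recv 44: fwd; pos5(id27) recv 36: fwd; pos0(id93) recv 27: drop
Round 3: pos3(id36) recv 93: fwd; pos5(id27) recv 44: fwd; pos6(id15) recv 36: fwd
Round 4: pos4(id10) recv 93: fwd; pos6(id15) recv 44: fwd; pos0(id93) recv 36: drop
Round 5: pos5(id27) recv 93: fwd; pos0(id93) recv 44: drop
Round 6: pos6(id15) recv 93: fwd
Round 7: pos0(id93) recv 93: ELECTED

Answer: 10,36,44,93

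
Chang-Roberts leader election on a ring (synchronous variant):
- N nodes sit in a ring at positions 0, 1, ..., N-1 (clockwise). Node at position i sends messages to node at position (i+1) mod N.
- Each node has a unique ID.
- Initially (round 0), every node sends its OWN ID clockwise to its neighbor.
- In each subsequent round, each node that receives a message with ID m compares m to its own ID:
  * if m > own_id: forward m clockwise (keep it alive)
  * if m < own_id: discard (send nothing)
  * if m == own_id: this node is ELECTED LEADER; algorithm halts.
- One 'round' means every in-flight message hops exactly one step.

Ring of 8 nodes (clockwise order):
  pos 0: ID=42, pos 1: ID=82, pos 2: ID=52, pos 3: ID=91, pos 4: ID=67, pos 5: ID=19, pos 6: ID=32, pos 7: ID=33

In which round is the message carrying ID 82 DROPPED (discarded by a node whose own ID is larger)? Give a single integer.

Round 1: pos1(id82) recv 42: drop; pos2(id52) recv 82: fwd; pos3(id91) recv 52: drop; pos4(id67) recv 91: fwd; pos5(id19) recv 67: fwd; pos6(id32) recv 19: drop; pos7(id33) recv 32: drop; pos0(id42) recv 33: drop
Round 2: pos3(id91) recv 82: drop; pos5(id19) recv 91: fwd; pos6(id32) recv 67: fwd
Round 3: pos6(id32) recv 91: fwd; pos7(id33) recv 67: fwd
Round 4: pos7(id33) recv 91: fwd; pos0(id42) recv 67: fwd
Round 5: pos0(id42) recv 91: fwd; pos1(id82) recv 67: drop
Round 6: pos1(id82) recv 91: fwd
Round 7: pos2(id52) recv 91: fwd
Round 8: pos3(id91) recv 91: ELECTED
Message ID 82 originates at pos 1; dropped at pos 3 in round 2

Answer: 2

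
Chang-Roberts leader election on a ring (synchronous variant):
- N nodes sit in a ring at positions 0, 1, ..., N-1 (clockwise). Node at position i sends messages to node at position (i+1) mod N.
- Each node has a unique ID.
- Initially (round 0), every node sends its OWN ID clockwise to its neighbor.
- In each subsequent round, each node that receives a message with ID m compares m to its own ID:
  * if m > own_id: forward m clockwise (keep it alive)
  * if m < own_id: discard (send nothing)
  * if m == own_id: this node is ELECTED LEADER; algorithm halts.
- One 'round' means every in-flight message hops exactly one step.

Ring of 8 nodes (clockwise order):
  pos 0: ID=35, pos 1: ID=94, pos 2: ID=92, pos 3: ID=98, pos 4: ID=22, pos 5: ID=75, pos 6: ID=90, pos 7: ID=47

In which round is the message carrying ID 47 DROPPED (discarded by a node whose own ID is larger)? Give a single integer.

Answer: 2

Derivation:
Round 1: pos1(id94) recv 35: drop; pos2(id92) recv 94: fwd; pos3(id98) recv 92: drop; pos4(id22) recv 98: fwd; pos5(id75) recv 22: drop; pos6(id90) recv 75: drop; pos7(id47) recv 90: fwd; pos0(id35) recv 47: fwd
Round 2: pos3(id98) recv 94: drop; pos5(id75) recv 98: fwd; pos0(id35) recv 90: fwd; pos1(id94) recv 47: drop
Round 3: pos6(id90) recv 98: fwd; pos1(id94) recv 90: drop
Round 4: pos7(id47) recv 98: fwd
Round 5: pos0(id35) recv 98: fwd
Round 6: pos1(id94) recv 98: fwd
Round 7: pos2(id92) recv 98: fwd
Round 8: pos3(id98) recv 98: ELECTED
Message ID 47 originates at pos 7; dropped at pos 1 in round 2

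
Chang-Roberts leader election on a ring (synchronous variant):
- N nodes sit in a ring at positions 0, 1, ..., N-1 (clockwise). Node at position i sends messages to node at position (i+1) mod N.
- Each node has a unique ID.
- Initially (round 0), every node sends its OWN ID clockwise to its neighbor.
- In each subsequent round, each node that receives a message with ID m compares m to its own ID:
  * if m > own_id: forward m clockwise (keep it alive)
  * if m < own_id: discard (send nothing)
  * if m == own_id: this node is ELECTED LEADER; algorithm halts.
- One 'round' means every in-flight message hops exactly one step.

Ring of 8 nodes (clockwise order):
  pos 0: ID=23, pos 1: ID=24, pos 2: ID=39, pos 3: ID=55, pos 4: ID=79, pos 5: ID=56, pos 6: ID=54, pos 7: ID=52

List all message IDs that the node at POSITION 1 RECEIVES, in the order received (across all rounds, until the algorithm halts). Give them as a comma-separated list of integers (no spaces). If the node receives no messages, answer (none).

Answer: 23,52,54,56,79

Derivation:
Round 1: pos1(id24) recv 23: drop; pos2(id39) recv 24: drop; pos3(id55) recv 39: drop; pos4(id79) recv 55: drop; pos5(id56) recv 79: fwd; pos6(id54) recv 56: fwd; pos7(id52) recv 54: fwd; pos0(id23) recv 52: fwd
Round 2: pos6(id54) recv 79: fwd; pos7(id52) recv 56: fwd; pos0(id23) recv 54: fwd; pos1(id24) recv 52: fwd
Round 3: pos7(id52) recv 79: fwd; pos0(id23) recv 56: fwd; pos1(id24) recv 54: fwd; pos2(id39) recv 52: fwd
Round 4: pos0(id23) recv 79: fwd; pos1(id24) recv 56: fwd; pos2(id39) recv 54: fwd; pos3(id55) recv 52: drop
Round 5: pos1(id24) recv 79: fwd; pos2(id39) recv 56: fwd; pos3(id55) recv 54: drop
Round 6: pos2(id39) recv 79: fwd; pos3(id55) recv 56: fwd
Round 7: pos3(id55) recv 79: fwd; pos4(id79) recv 56: drop
Round 8: pos4(id79) recv 79: ELECTED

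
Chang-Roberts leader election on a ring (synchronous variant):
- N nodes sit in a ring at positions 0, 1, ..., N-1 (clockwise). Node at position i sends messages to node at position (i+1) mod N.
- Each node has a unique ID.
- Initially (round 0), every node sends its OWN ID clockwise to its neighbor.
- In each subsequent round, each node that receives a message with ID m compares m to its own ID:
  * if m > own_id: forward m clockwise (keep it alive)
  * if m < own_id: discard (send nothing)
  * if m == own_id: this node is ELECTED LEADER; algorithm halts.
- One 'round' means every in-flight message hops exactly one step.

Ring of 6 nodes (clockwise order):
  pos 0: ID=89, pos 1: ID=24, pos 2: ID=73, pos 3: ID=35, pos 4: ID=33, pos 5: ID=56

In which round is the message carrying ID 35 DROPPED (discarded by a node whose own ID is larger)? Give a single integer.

Answer: 2

Derivation:
Round 1: pos1(id24) recv 89: fwd; pos2(id73) recv 24: drop; pos3(id35) recv 73: fwd; pos4(id33) recv 35: fwd; pos5(id56) recv 33: drop; pos0(id89) recv 56: drop
Round 2: pos2(id73) recv 89: fwd; pos4(id33) recv 73: fwd; pos5(id56) recv 35: drop
Round 3: pos3(id35) recv 89: fwd; pos5(id56) recv 73: fwd
Round 4: pos4(id33) recv 89: fwd; pos0(id89) recv 73: drop
Round 5: pos5(id56) recv 89: fwd
Round 6: pos0(id89) recv 89: ELECTED
Message ID 35 originates at pos 3; dropped at pos 5 in round 2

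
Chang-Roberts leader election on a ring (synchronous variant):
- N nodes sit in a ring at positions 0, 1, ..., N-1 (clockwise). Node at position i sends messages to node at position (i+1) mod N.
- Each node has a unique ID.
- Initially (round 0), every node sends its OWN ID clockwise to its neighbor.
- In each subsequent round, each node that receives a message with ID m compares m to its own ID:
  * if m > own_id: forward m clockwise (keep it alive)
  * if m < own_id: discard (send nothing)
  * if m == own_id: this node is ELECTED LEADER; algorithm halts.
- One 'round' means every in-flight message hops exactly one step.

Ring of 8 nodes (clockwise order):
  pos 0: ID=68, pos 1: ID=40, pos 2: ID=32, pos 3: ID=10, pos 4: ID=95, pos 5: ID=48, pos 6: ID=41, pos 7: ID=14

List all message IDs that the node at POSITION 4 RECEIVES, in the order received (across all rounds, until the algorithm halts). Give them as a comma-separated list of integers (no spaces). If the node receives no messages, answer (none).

Round 1: pos1(id40) recv 68: fwd; pos2(id32) recv 40: fwd; pos3(id10) recv 32: fwd; pos4(id95) recv 10: drop; pos5(id48) recv 95: fwd; pos6(id41) recv 48: fwd; pos7(id14) recv 41: fwd; pos0(id68) recv 14: drop
Round 2: pos2(id32) recv 68: fwd; pos3(id10) recv 40: fwd; pos4(id95) recv 32: drop; pos6(id41) recv 95: fwd; pos7(id14) recv 48: fwd; pos0(id68) recv 41: drop
Round 3: pos3(id10) recv 68: fwd; pos4(id95) recv 40: drop; pos7(id14) recv 95: fwd; pos0(id68) recv 48: drop
Round 4: pos4(id95) recv 68: drop; pos0(id68) recv 95: fwd
Round 5: pos1(id40) recv 95: fwd
Round 6: pos2(id32) recv 95: fwd
Round 7: pos3(id10) recv 95: fwd
Round 8: pos4(id95) recv 95: ELECTED

Answer: 10,32,40,68,95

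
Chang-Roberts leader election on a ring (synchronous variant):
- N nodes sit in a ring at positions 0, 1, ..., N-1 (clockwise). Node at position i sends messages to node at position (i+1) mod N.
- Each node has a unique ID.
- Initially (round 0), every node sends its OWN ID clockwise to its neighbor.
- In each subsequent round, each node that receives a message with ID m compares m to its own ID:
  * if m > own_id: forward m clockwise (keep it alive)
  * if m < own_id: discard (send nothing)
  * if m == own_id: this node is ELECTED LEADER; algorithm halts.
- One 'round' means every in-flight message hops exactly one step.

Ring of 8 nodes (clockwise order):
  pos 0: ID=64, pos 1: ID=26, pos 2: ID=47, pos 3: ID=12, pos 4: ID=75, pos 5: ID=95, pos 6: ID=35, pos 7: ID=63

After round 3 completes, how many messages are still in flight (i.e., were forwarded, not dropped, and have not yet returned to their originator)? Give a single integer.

Answer: 2

Derivation:
Round 1: pos1(id26) recv 64: fwd; pos2(id47) recv 26: drop; pos3(id12) recv 47: fwd; pos4(id75) recv 12: drop; pos5(id95) recv 75: drop; pos6(id35) recv 95: fwd; pos7(id63) recv 35: drop; pos0(id64) recv 63: drop
Round 2: pos2(id47) recv 64: fwd; pos4(id75) recv 47: drop; pos7(id63) recv 95: fwd
Round 3: pos3(id12) recv 64: fwd; pos0(id64) recv 95: fwd
After round 3: 2 messages still in flight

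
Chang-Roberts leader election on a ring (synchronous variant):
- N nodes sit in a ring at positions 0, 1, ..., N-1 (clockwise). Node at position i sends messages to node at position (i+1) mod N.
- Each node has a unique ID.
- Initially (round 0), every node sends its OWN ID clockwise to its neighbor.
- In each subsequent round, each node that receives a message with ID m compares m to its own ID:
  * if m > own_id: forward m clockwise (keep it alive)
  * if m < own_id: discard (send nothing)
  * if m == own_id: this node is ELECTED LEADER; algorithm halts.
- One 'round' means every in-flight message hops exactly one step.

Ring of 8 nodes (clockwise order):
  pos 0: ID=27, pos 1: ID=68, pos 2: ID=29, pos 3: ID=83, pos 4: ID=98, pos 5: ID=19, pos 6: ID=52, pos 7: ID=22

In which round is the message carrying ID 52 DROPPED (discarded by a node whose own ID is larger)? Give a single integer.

Answer: 3

Derivation:
Round 1: pos1(id68) recv 27: drop; pos2(id29) recv 68: fwd; pos3(id83) recv 29: drop; pos4(id98) recv 83: drop; pos5(id19) recv 98: fwd; pos6(id52) recv 19: drop; pos7(id22) recv 52: fwd; pos0(id27) recv 22: drop
Round 2: pos3(id83) recv 68: drop; pos6(id52) recv 98: fwd; pos0(id27) recv 52: fwd
Round 3: pos7(id22) recv 98: fwd; pos1(id68) recv 52: drop
Round 4: pos0(id27) recv 98: fwd
Round 5: pos1(id68) recv 98: fwd
Round 6: pos2(id29) recv 98: fwd
Round 7: pos3(id83) recv 98: fwd
Round 8: pos4(id98) recv 98: ELECTED
Message ID 52 originates at pos 6; dropped at pos 1 in round 3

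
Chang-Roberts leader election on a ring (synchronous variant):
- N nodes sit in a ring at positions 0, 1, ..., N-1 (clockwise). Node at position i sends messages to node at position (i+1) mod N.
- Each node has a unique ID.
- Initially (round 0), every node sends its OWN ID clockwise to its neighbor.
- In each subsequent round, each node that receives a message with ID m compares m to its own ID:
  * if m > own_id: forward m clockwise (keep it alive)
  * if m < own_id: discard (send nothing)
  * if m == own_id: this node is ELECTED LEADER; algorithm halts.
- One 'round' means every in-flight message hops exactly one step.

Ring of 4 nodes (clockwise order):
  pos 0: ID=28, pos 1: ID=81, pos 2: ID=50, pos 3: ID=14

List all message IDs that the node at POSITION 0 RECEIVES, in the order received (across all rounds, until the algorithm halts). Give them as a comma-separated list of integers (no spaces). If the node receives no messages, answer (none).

Answer: 14,50,81

Derivation:
Round 1: pos1(id81) recv 28: drop; pos2(id50) recv 81: fwd; pos3(id14) recv 50: fwd; pos0(id28) recv 14: drop
Round 2: pos3(id14) recv 81: fwd; pos0(id28) recv 50: fwd
Round 3: pos0(id28) recv 81: fwd; pos1(id81) recv 50: drop
Round 4: pos1(id81) recv 81: ELECTED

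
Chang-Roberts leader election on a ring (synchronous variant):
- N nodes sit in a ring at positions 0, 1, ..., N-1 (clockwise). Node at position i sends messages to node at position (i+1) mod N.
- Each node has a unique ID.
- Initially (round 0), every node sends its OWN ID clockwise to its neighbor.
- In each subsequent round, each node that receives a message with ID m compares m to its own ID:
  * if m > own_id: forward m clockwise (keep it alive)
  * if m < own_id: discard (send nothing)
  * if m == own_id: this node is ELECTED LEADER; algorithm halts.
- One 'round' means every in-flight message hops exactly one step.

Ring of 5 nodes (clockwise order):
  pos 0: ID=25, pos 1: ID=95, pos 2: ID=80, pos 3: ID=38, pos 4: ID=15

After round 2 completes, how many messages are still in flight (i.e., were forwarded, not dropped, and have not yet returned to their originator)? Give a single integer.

Round 1: pos1(id95) recv 25: drop; pos2(id80) recv 95: fwd; pos3(id38) recv 80: fwd; pos4(id15) recv 38: fwd; pos0(id25) recv 15: drop
Round 2: pos3(id38) recv 95: fwd; pos4(id15) recv 80: fwd; pos0(id25) recv 38: fwd
After round 2: 3 messages still in flight

Answer: 3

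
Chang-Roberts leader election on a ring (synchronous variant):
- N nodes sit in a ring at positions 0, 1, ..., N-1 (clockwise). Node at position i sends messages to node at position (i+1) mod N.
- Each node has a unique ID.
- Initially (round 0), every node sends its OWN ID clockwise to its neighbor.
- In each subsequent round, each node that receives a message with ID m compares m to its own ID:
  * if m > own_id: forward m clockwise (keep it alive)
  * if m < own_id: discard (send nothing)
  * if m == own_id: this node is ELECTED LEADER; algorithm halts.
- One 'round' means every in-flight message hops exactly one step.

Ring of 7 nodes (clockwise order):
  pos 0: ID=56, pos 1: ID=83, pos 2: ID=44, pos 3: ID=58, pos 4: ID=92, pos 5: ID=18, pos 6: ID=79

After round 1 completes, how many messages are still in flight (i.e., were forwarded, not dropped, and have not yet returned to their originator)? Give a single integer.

Round 1: pos1(id83) recv 56: drop; pos2(id44) recv 83: fwd; pos3(id58) recv 44: drop; pos4(id92) recv 58: drop; pos5(id18) recv 92: fwd; pos6(id79) recv 18: drop; pos0(id56) recv 79: fwd
After round 1: 3 messages still in flight

Answer: 3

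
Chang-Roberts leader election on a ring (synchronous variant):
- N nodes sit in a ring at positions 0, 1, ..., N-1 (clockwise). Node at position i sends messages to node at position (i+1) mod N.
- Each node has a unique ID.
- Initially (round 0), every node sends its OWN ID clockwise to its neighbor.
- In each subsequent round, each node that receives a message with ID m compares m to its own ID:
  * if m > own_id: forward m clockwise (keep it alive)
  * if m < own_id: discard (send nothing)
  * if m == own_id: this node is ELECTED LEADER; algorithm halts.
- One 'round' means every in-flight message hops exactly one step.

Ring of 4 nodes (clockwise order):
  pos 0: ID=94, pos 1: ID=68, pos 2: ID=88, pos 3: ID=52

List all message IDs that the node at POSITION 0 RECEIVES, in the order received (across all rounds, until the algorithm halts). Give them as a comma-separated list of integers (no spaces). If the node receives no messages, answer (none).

Answer: 52,88,94

Derivation:
Round 1: pos1(id68) recv 94: fwd; pos2(id88) recv 68: drop; pos3(id52) recv 88: fwd; pos0(id94) recv 52: drop
Round 2: pos2(id88) recv 94: fwd; pos0(id94) recv 88: drop
Round 3: pos3(id52) recv 94: fwd
Round 4: pos0(id94) recv 94: ELECTED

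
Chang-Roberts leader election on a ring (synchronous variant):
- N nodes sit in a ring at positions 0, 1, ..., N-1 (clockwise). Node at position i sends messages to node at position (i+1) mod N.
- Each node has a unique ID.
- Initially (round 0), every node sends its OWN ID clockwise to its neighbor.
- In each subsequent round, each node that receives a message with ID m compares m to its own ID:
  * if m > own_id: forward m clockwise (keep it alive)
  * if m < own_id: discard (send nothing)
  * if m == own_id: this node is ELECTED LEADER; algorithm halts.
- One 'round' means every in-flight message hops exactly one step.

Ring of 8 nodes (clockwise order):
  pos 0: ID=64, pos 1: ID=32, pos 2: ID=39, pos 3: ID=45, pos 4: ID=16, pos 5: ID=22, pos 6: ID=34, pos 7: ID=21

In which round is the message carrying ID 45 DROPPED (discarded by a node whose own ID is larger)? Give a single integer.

Answer: 5

Derivation:
Round 1: pos1(id32) recv 64: fwd; pos2(id39) recv 32: drop; pos3(id45) recv 39: drop; pos4(id16) recv 45: fwd; pos5(id22) recv 16: drop; pos6(id34) recv 22: drop; pos7(id21) recv 34: fwd; pos0(id64) recv 21: drop
Round 2: pos2(id39) recv 64: fwd; pos5(id22) recv 45: fwd; pos0(id64) recv 34: drop
Round 3: pos3(id45) recv 64: fwd; pos6(id34) recv 45: fwd
Round 4: pos4(id16) recv 64: fwd; pos7(id21) recv 45: fwd
Round 5: pos5(id22) recv 64: fwd; pos0(id64) recv 45: drop
Round 6: pos6(id34) recv 64: fwd
Round 7: pos7(id21) recv 64: fwd
Round 8: pos0(id64) recv 64: ELECTED
Message ID 45 originates at pos 3; dropped at pos 0 in round 5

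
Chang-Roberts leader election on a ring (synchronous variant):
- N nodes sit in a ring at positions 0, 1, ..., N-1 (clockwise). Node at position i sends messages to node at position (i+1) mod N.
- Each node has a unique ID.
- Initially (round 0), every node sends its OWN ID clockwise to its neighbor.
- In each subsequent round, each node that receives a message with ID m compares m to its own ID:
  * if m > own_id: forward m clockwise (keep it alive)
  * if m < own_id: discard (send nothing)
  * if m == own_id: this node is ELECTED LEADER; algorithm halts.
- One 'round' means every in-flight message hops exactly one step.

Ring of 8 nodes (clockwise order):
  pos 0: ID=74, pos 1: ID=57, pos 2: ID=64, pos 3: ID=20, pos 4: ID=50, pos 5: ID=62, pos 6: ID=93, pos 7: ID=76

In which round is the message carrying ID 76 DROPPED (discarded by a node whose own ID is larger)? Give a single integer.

Round 1: pos1(id57) recv 74: fwd; pos2(id64) recv 57: drop; pos3(id20) recv 64: fwd; pos4(id50) recv 20: drop; pos5(id62) recv 50: drop; pos6(id93) recv 62: drop; pos7(id76) recv 93: fwd; pos0(id74) recv 76: fwd
Round 2: pos2(id64) recv 74: fwd; pos4(id50) recv 64: fwd; pos0(id74) recv 93: fwd; pos1(id57) recv 76: fwd
Round 3: pos3(id20) recv 74: fwd; pos5(id62) recv 64: fwd; pos1(id57) recv 93: fwd; pos2(id64) recv 76: fwd
Round 4: pos4(id50) recv 74: fwd; pos6(id93) recv 64: drop; pos2(id64) recv 93: fwd; pos3(id20) recv 76: fwd
Round 5: pos5(id62) recv 74: fwd; pos3(id20) recv 93: fwd; pos4(id50) recv 76: fwd
Round 6: pos6(id93) recv 74: drop; pos4(id50) recv 93: fwd; pos5(id62) recv 76: fwd
Round 7: pos5(id62) recv 93: fwd; pos6(id93) recv 76: drop
Round 8: pos6(id93) recv 93: ELECTED
Message ID 76 originates at pos 7; dropped at pos 6 in round 7

Answer: 7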